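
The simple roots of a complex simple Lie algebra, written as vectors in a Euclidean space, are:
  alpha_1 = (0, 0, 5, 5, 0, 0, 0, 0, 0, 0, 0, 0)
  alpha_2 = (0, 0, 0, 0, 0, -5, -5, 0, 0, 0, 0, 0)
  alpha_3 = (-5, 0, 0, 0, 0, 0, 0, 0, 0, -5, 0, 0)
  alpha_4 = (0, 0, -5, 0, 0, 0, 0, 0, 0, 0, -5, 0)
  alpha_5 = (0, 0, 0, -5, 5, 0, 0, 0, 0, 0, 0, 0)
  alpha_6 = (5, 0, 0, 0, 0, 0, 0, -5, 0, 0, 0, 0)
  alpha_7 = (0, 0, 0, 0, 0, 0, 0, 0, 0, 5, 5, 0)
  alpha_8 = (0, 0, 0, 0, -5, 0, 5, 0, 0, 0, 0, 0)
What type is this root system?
Compute the Cartan integers a_ij = 2(alpha_i, alpha_j)/(alpha_j, alpha_j); the resulting 8x8 Cartan matrix is
[[2, 0, 0, -1, -1, 0, 0, 0], [0, 2, 0, 0, 0, 0, 0, -1], [0, 0, 2, 0, 0, -1, -1, 0], [-1, 0, 0, 2, 0, 0, -1, 0], [-1, 0, 0, 0, 2, 0, 0, -1], [0, 0, -1, 0, 0, 2, 0, 0], [0, 0, -1, -1, 0, 0, 2, 0], [0, -1, 0, 0, -1, 0, 0, 2]].
All simple roots have the same length, so the diagram is simply laced. The associated Dynkin diagram is a chain of 8 nodes with single edges (A_8), so the type is A_8 (the algebra sl(9)).

type A_8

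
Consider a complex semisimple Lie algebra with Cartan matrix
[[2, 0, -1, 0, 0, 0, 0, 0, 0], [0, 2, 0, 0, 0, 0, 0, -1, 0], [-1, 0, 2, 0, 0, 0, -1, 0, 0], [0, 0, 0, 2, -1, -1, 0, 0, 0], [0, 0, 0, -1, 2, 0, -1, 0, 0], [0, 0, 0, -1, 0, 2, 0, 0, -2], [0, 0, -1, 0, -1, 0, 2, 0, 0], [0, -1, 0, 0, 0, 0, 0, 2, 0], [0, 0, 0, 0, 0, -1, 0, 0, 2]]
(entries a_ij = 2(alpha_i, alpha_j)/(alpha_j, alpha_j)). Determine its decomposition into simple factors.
The diagram associated to this matrix has two connected components: the simple roots {alpha_2, alpha_8} form a chain of 2 nodes with single edges (A_2), and {alpha_1, alpha_3, alpha_4, alpha_5, alpha_6, alpha_7, alpha_9} form a chain of 7 nodes with a double edge at one end; the terminal node there is the unique short simple root (B_7). A semisimple Lie algebra decomposes uniquely as the direct sum of simple ideals, one per connected component of its Dynkin diagram, so g ≅ A_2 ⊕ B_7 (dimension 8 + 105 = 113).

A_2 (sl(3)) ⊕ B_7 (so(15))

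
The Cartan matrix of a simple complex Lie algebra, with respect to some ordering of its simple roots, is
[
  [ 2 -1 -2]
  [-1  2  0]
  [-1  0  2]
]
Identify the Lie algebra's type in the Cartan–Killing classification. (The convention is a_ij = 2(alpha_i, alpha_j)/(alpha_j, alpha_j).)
The matrix has rank 3 with 2's on the diagonal. Reading the off-diagonal entries as Dynkin edges (a single edge where a_ij = a_ji = -1; a double or triple edge where a_ij * a_ji = 2 or 3), the diagram is a chain of 3 nodes with a double edge at one end; the terminal node there is the unique short simple root (B_3). One simple-root ordering that puts it in standard form is (alpha_2, alpha_1, alpha_3). So the algebra is type B_3, i.e. so(7).

B_3 (so(7))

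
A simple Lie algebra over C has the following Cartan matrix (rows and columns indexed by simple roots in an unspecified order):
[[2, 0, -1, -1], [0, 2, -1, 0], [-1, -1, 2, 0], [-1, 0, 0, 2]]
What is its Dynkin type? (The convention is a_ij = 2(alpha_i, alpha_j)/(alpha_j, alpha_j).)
A4

The matrix has rank 4 with 2's on the diagonal. Reading the off-diagonal entries as Dynkin edges (a single edge where a_ij = a_ji = -1; a double or triple edge where a_ij * a_ji = 2 or 3), the diagram is a chain of 4 nodes with single edges (A_4). One simple-root ordering that puts it in standard form is (alpha_4, alpha_1, alpha_3, alpha_2). So the algebra is type A_4, i.e. sl(5).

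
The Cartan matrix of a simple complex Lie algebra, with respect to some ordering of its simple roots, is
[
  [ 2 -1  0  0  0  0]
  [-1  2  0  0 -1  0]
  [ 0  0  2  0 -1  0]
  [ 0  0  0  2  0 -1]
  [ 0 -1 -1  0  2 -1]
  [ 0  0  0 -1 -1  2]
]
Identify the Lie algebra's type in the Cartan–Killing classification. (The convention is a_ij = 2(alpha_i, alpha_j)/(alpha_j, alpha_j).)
E_6

The matrix has rank 6 with 2's on the diagonal. Reading the off-diagonal entries as Dynkin edges (a single edge where a_ij = a_ji = -1; a double or triple edge where a_ij * a_ji = 2 or 3), the diagram is a chain of 5 nodes with one extra node attached to the third node from one end (E_6). One simple-root ordering that puts it in standard form is (alpha_1, alpha_3, alpha_2, alpha_5, alpha_6, alpha_4). So the algebra is type E_6.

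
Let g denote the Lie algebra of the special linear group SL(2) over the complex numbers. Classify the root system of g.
This is sl(2), which has dimension 2^2 - 1 = 3 and rank 2 - 1 = 1 (a Cartan subalgebra is the diagonal traceless matrices). In the classification of classical Lie algebras, the special linear algebra sl(n+1) has type A_n; here n = 1, so the Dynkin diagram is a chain of 1 nodes with single edges (A_1). Hence the type is A_1.

type A_1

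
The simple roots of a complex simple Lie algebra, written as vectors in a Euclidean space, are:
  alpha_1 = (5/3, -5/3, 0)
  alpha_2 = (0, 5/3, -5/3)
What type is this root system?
A_2

Compute the Cartan integers a_ij = 2(alpha_i, alpha_j)/(alpha_j, alpha_j); the resulting 2x2 Cartan matrix is
[[2, -1], [-1, 2]].
All simple roots have the same length, so the diagram is simply laced. The associated Dynkin diagram is a chain of 2 nodes with single edges (A_2), so the type is A_2 (the algebra sl(3)).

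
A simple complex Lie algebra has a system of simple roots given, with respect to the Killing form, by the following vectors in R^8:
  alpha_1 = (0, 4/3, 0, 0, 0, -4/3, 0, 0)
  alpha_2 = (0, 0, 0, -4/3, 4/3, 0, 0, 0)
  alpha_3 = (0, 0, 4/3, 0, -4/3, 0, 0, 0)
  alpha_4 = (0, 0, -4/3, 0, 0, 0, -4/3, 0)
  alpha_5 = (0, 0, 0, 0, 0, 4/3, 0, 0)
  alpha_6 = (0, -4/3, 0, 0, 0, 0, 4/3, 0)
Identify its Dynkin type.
Compute the Cartan integers a_ij = 2(alpha_i, alpha_j)/(alpha_j, alpha_j); the resulting 6x6 Cartan matrix is
[[2, 0, 0, 0, -2, -1], [0, 2, -1, 0, 0, 0], [0, -1, 2, -1, 0, 0], [0, 0, -1, 2, 0, -1], [-1, 0, 0, 0, 2, 0], [-1, 0, 0, -1, 0, 2]].
The roots have two lengths (squared-length ratio 2:1); the short ones are alpha_{5}. The associated Dynkin diagram is a chain of 6 nodes with a double edge at one end; the terminal node there is the unique short simple root (B_6), so the type is B_6 (the algebra so(13)).

B_6 (so(13))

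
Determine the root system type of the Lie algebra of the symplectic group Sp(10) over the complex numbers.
This is sp(10), which has dimension 10(10+1)/2 = 55 and rank 10/2 = 5. In the classification of classical Lie algebras, the symplectic algebra sp(2n) has type C_n; here n = 5, so the Dynkin diagram is a chain of 5 nodes with a double edge at one end; the terminal node there is the unique long simple root (C_5). Hence the type is C_5.

C_5 (sp(10))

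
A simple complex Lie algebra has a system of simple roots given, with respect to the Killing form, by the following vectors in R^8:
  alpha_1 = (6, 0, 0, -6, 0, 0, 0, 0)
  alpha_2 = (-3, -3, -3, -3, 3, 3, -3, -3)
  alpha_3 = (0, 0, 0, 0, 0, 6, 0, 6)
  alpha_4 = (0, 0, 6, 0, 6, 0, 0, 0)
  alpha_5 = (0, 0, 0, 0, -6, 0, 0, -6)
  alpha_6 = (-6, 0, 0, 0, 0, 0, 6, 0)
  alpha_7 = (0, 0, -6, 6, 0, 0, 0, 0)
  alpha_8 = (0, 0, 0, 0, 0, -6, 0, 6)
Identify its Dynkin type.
Compute the Cartan integers a_ij = 2(alpha_i, alpha_j)/(alpha_j, alpha_j); the resulting 8x8 Cartan matrix is
[[2, 0, 0, 0, 0, -1, -1, 0], [0, 2, 0, 0, 0, 0, 0, -1], [0, 0, 2, 0, -1, 0, 0, 0], [0, 0, 0, 2, -1, 0, -1, 0], [0, 0, -1, -1, 2, 0, 0, -1], [-1, 0, 0, 0, 0, 2, 0, 0], [-1, 0, 0, -1, 0, 0, 2, 0], [0, -1, 0, 0, -1, 0, 0, 2]].
All simple roots have the same length, so the diagram is simply laced. The associated Dynkin diagram is a chain of 7 nodes with one extra node attached to the third node from one end (E_8), so the type is E_8.

E8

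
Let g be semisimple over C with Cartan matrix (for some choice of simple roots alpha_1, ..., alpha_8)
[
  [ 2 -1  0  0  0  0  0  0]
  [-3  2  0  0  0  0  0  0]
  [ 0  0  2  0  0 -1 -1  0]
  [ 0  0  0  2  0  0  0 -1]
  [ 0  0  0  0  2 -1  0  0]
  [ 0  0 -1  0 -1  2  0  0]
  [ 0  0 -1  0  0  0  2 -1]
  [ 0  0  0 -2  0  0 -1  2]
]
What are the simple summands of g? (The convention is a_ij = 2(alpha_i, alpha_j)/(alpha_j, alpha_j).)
B_6 (so(13)) ⊕ G_2

The diagram associated to this matrix has two connected components: the simple roots {alpha_3, alpha_4, alpha_5, alpha_6, alpha_7, alpha_8} form a chain of 6 nodes with a double edge at one end; the terminal node there is the unique short simple root (B_6), and {alpha_1, alpha_2} form two nodes joined by a triple edge (G_2). A semisimple Lie algebra decomposes uniquely as the direct sum of simple ideals, one per connected component of its Dynkin diagram, so g ≅ B_6 ⊕ G_2 (dimension 78 + 14 = 92).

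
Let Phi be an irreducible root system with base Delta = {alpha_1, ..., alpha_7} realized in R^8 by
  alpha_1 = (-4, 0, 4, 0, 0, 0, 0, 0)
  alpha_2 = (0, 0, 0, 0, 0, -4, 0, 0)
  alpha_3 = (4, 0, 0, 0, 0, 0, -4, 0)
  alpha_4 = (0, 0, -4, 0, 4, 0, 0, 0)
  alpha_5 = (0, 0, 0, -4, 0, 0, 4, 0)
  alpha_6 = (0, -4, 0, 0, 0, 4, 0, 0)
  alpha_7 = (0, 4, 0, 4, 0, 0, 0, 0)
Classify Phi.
type B_7

Compute the Cartan integers a_ij = 2(alpha_i, alpha_j)/(alpha_j, alpha_j); the resulting 7x7 Cartan matrix is
[[2, 0, -1, -1, 0, 0, 0], [0, 2, 0, 0, 0, -1, 0], [-1, 0, 2, 0, -1, 0, 0], [-1, 0, 0, 2, 0, 0, 0], [0, 0, -1, 0, 2, 0, -1], [0, -2, 0, 0, 0, 2, -1], [0, 0, 0, 0, -1, -1, 2]].
The roots have two lengths (squared-length ratio 2:1); the short ones are alpha_{2}. The associated Dynkin diagram is a chain of 7 nodes with a double edge at one end; the terminal node there is the unique short simple root (B_7), so the type is B_7 (the algebra so(15)).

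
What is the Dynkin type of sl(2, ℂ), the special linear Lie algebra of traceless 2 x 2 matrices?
This is sl(2), which has dimension 2^2 - 1 = 3 and rank 2 - 1 = 1 (a Cartan subalgebra is the diagonal traceless matrices). In the classification of classical Lie algebras, the special linear algebra sl(n+1) has type A_n; here n = 1, so the Dynkin diagram is a chain of 1 nodes with single edges (A_1). Hence the type is A_1.

A_1 (sl(2))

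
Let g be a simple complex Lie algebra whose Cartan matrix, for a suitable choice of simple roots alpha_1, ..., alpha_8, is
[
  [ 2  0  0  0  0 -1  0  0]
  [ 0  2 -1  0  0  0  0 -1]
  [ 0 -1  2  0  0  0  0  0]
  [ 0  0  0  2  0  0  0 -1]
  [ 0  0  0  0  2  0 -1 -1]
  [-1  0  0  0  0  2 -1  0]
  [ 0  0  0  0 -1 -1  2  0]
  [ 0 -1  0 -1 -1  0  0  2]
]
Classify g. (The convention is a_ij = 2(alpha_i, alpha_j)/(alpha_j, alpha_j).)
type E_8

The matrix has rank 8 with 2's on the diagonal. Reading the off-diagonal entries as Dynkin edges (a single edge where a_ij = a_ji = -1; a double or triple edge where a_ij * a_ji = 2 or 3), the diagram is a chain of 7 nodes with one extra node attached to the third node from one end (E_8). One simple-root ordering that puts it in standard form is (alpha_3, alpha_4, alpha_2, alpha_8, alpha_5, alpha_7, alpha_6, alpha_1). So the algebra is type E_8.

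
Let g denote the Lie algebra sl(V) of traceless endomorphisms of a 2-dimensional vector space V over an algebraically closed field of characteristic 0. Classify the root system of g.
This is sl(2), which has dimension 2^2 - 1 = 3 and rank 2 - 1 = 1 (a Cartan subalgebra is the diagonal traceless matrices). In the classification of classical Lie algebras, the special linear algebra sl(n+1) has type A_n; here n = 1, so the Dynkin diagram is a chain of 1 nodes with single edges (A_1). Hence the type is A_1.

A_1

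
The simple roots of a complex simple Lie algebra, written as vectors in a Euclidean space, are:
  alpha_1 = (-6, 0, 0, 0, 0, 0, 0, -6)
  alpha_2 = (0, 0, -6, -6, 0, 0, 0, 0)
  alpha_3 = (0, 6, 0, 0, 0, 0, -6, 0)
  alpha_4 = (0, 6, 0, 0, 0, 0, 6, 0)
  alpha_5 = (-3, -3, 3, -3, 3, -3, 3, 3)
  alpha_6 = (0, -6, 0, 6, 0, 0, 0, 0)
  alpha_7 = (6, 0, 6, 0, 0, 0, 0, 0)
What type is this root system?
E_7

Compute the Cartan integers a_ij = 2(alpha_i, alpha_j)/(alpha_j, alpha_j); the resulting 7x7 Cartan matrix is
[[2, 0, 0, 0, 0, 0, -1], [0, 2, 0, 0, 0, -1, -1], [0, 0, 2, 0, -1, -1, 0], [0, 0, 0, 2, 0, -1, 0], [0, 0, -1, 0, 2, 0, 0], [0, -1, -1, -1, 0, 2, 0], [-1, -1, 0, 0, 0, 0, 2]].
All simple roots have the same length, so the diagram is simply laced. The associated Dynkin diagram is a chain of 6 nodes with one extra node attached to the third node from one end (E_7), so the type is E_7.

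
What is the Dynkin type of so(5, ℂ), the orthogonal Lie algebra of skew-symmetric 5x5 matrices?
This is so(5) with 5 odd, which has dimension 5(5-1)/2 = 10 and rank (5-1)/2 = 2. In the classification of classical Lie algebras, the orthogonal algebra so(2n+1) in an odd number of variables has type B_n; here n = 2, so the Dynkin diagram is a chain of 2 nodes with a double edge at one end; the terminal node there is the unique short simple root (B_2). Hence the type is B_2.

B2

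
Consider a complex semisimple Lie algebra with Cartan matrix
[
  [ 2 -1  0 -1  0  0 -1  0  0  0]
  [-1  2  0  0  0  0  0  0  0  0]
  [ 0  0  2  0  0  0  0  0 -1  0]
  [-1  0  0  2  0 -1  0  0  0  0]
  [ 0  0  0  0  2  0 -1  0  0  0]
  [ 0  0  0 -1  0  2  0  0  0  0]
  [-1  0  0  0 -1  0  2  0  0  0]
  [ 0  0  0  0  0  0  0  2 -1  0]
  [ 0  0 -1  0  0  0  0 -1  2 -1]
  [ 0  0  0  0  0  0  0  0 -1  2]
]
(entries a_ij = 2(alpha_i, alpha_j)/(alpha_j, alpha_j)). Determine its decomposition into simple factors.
type D_4 + type E_6

The diagram associated to this matrix has two connected components: the simple roots {alpha_3, alpha_8, alpha_9, alpha_10} form a chain of 2 nodes with a fork of two nodes at one end (D_4), and {alpha_1, alpha_2, alpha_4, alpha_5, alpha_6, alpha_7} form a chain of 5 nodes with one extra node attached to the third node from one end (E_6). A semisimple Lie algebra decomposes uniquely as the direct sum of simple ideals, one per connected component of its Dynkin diagram, so g ≅ D_4 ⊕ E_6 (dimension 28 + 78 = 106).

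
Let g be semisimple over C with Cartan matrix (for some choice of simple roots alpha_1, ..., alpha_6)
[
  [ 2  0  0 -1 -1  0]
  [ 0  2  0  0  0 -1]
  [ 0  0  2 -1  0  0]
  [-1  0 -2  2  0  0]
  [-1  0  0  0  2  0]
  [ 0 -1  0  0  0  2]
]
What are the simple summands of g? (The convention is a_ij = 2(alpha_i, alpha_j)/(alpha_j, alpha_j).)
The diagram associated to this matrix has two connected components: the simple roots {alpha_2, alpha_6} form a chain of 2 nodes with single edges (A_2), and {alpha_1, alpha_3, alpha_4, alpha_5} form a chain of 4 nodes with a double edge at one end; the terminal node there is the unique short simple root (B_4). A semisimple Lie algebra decomposes uniquely as the direct sum of simple ideals, one per connected component of its Dynkin diagram, so g ≅ A_2 ⊕ B_4 (dimension 8 + 36 = 44).

A_2 + B_4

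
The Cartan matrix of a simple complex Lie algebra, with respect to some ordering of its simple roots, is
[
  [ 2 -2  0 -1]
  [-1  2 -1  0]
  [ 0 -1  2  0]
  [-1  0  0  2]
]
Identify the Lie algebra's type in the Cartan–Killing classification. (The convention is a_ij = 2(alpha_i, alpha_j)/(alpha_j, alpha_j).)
F4

The matrix has rank 4 with 2's on the diagonal. Reading the off-diagonal entries as Dynkin edges (a single edge where a_ij = a_ji = -1; a double or triple edge where a_ij * a_ji = 2 or 3), the diagram is a chain of 4 nodes with a double edge between the middle two (F_4). One simple-root ordering that puts it in standard form is (alpha_4, alpha_1, alpha_2, alpha_3). So the algebra is type F_4.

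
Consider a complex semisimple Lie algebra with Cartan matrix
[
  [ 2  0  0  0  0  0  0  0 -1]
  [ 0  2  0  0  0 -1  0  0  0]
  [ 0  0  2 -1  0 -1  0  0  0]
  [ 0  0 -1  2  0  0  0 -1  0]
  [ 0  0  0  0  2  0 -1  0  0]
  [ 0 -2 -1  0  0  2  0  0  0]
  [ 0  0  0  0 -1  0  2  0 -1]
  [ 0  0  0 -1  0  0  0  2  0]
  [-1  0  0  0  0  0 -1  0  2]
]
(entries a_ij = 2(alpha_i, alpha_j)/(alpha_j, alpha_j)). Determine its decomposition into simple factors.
A4 + B5

The diagram associated to this matrix has two connected components: the simple roots {alpha_1, alpha_5, alpha_7, alpha_9} form a chain of 4 nodes with single edges (A_4), and {alpha_2, alpha_3, alpha_4, alpha_6, alpha_8} form a chain of 5 nodes with a double edge at one end; the terminal node there is the unique short simple root (B_5). A semisimple Lie algebra decomposes uniquely as the direct sum of simple ideals, one per connected component of its Dynkin diagram, so g ≅ A_4 ⊕ B_5 (dimension 24 + 55 = 79).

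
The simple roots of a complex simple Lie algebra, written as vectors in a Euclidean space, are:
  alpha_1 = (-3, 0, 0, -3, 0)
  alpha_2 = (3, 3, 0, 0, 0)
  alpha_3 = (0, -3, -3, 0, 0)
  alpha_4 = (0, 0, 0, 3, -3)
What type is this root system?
A_4 (sl(5))

Compute the Cartan integers a_ij = 2(alpha_i, alpha_j)/(alpha_j, alpha_j); the resulting 4x4 Cartan matrix is
[[2, -1, 0, -1], [-1, 2, -1, 0], [0, -1, 2, 0], [-1, 0, 0, 2]].
All simple roots have the same length, so the diagram is simply laced. The associated Dynkin diagram is a chain of 4 nodes with single edges (A_4), so the type is A_4 (the algebra sl(5)).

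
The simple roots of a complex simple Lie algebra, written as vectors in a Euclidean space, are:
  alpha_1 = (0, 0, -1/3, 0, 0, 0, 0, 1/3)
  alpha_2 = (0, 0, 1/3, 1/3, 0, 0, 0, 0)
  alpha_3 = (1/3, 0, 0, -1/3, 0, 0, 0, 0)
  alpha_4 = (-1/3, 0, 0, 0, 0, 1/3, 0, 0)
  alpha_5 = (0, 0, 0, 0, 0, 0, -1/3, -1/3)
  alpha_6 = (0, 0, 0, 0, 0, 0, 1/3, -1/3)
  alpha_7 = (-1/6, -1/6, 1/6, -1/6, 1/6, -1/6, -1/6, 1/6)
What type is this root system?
E_7

Compute the Cartan integers a_ij = 2(alpha_i, alpha_j)/(alpha_j, alpha_j); the resulting 7x7 Cartan matrix is
[[2, -1, 0, 0, -1, -1, 0], [-1, 2, -1, 0, 0, 0, 0], [0, -1, 2, -1, 0, 0, 0], [0, 0, -1, 2, 0, 0, 0], [-1, 0, 0, 0, 2, 0, 0], [-1, 0, 0, 0, 0, 2, -1], [0, 0, 0, 0, 0, -1, 2]].
All simple roots have the same length, so the diagram is simply laced. The associated Dynkin diagram is a chain of 6 nodes with one extra node attached to the third node from one end (E_7), so the type is E_7.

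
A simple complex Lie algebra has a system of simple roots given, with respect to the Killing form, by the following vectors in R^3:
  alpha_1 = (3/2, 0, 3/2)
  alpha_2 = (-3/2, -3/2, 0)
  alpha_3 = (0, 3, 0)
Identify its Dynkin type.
Compute the Cartan integers a_ij = 2(alpha_i, alpha_j)/(alpha_j, alpha_j); the resulting 3x3 Cartan matrix is
[[2, -1, 0], [-1, 2, -1], [0, -2, 2]].
The roots have two lengths (squared-length ratio 2:1); the short ones are alpha_{1,2}. The associated Dynkin diagram is a chain of 3 nodes with a double edge at one end; the terminal node there is the unique long simple root (C_3), so the type is C_3 (the algebra sp(6)).

C_3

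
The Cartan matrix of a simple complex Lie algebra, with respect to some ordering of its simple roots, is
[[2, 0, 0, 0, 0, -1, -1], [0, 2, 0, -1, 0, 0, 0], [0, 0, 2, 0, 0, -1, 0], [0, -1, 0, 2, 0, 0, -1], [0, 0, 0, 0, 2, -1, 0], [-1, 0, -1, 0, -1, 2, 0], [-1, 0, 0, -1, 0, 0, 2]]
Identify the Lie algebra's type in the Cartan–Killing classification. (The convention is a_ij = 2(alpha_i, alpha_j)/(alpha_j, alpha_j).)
D7

The matrix has rank 7 with 2's on the diagonal. Reading the off-diagonal entries as Dynkin edges (a single edge where a_ij = a_ji = -1; a double or triple edge where a_ij * a_ji = 2 or 3), the diagram is a chain of 5 nodes with a fork of two nodes at one end (D_7). One simple-root ordering that puts it in standard form is (alpha_2, alpha_4, alpha_7, alpha_1, alpha_6, alpha_5, alpha_3). So the algebra is type D_7, i.e. so(14).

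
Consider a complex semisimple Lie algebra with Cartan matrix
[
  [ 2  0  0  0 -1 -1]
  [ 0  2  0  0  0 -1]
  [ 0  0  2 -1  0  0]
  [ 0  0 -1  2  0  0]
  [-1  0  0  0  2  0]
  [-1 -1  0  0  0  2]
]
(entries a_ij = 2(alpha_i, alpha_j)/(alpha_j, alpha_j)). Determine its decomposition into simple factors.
type A_2 ⊕ type A_4

The diagram associated to this matrix has two connected components: the simple roots {alpha_3, alpha_4} form a chain of 2 nodes with single edges (A_2), and {alpha_1, alpha_2, alpha_5, alpha_6} form a chain of 4 nodes with single edges (A_4). A semisimple Lie algebra decomposes uniquely as the direct sum of simple ideals, one per connected component of its Dynkin diagram, so g ≅ A_2 ⊕ A_4 (dimension 8 + 24 = 32).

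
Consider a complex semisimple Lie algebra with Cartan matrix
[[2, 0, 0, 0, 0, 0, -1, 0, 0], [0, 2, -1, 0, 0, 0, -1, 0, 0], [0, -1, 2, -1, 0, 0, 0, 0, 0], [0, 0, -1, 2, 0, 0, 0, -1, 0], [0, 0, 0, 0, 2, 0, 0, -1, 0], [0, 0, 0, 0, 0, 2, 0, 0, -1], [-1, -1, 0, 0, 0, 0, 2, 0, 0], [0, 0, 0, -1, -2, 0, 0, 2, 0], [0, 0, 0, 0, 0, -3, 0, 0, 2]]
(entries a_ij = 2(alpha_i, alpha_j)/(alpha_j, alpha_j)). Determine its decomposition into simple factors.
The diagram associated to this matrix has two connected components: the simple roots {alpha_1, alpha_2, alpha_3, alpha_4, alpha_5, alpha_7, alpha_8} form a chain of 7 nodes with a double edge at one end; the terminal node there is the unique short simple root (B_7), and {alpha_6, alpha_9} form two nodes joined by a triple edge (G_2). A semisimple Lie algebra decomposes uniquely as the direct sum of simple ideals, one per connected component of its Dynkin diagram, so g ≅ B_7 ⊕ G_2 (dimension 105 + 14 = 119).

B_7 ⊕ G_2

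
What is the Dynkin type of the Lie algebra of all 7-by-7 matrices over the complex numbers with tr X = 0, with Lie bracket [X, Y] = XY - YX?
type A_6

This is sl(7), which has dimension 7^2 - 1 = 48 and rank 7 - 1 = 6 (a Cartan subalgebra is the diagonal traceless matrices). In the classification of classical Lie algebras, the special linear algebra sl(n+1) has type A_n; here n = 6, so the Dynkin diagram is a chain of 6 nodes with single edges (A_6). Hence the type is A_6.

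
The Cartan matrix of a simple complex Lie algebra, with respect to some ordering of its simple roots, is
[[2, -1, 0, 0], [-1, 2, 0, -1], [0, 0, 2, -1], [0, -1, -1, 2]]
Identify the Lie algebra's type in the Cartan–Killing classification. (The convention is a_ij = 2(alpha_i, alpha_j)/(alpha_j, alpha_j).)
A_4 (sl(5))

The matrix has rank 4 with 2's on the diagonal. Reading the off-diagonal entries as Dynkin edges (a single edge where a_ij = a_ji = -1; a double or triple edge where a_ij * a_ji = 2 or 3), the diagram is a chain of 4 nodes with single edges (A_4). One simple-root ordering that puts it in standard form is (alpha_1, alpha_2, alpha_4, alpha_3). So the algebra is type A_4, i.e. sl(5).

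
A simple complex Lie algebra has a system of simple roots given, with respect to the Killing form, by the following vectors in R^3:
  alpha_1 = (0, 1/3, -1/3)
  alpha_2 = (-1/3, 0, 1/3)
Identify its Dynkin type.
type A_2

Compute the Cartan integers a_ij = 2(alpha_i, alpha_j)/(alpha_j, alpha_j); the resulting 2x2 Cartan matrix is
[[2, -1], [-1, 2]].
All simple roots have the same length, so the diagram is simply laced. The associated Dynkin diagram is a chain of 2 nodes with single edges (A_2), so the type is A_2 (the algebra sl(3)).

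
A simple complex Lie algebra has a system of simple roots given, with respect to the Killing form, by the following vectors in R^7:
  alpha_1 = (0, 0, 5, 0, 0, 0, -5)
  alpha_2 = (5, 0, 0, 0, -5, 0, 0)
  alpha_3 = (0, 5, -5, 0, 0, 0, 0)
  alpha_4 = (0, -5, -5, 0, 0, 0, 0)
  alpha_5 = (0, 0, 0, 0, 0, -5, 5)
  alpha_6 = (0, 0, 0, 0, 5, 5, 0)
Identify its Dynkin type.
Compute the Cartan integers a_ij = 2(alpha_i, alpha_j)/(alpha_j, alpha_j); the resulting 6x6 Cartan matrix is
[[2, 0, -1, -1, -1, 0], [0, 2, 0, 0, 0, -1], [-1, 0, 2, 0, 0, 0], [-1, 0, 0, 2, 0, 0], [-1, 0, 0, 0, 2, -1], [0, -1, 0, 0, -1, 2]].
All simple roots have the same length, so the diagram is simply laced. The associated Dynkin diagram is a chain of 4 nodes with a fork of two nodes at one end (D_6), so the type is D_6 (the algebra so(12)).

D6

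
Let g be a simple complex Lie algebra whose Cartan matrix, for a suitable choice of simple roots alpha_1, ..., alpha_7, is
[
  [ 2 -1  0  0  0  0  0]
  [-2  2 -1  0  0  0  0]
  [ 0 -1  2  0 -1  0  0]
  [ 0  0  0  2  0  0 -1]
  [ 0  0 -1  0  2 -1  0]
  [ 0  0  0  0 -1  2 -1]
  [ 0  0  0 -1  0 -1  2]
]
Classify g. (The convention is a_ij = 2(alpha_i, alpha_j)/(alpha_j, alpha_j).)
B_7 (so(15))

The matrix has rank 7 with 2's on the diagonal. Reading the off-diagonal entries as Dynkin edges (a single edge where a_ij = a_ji = -1; a double or triple edge where a_ij * a_ji = 2 or 3), the diagram is a chain of 7 nodes with a double edge at one end; the terminal node there is the unique short simple root (B_7). One simple-root ordering that puts it in standard form is (alpha_4, alpha_7, alpha_6, alpha_5, alpha_3, alpha_2, alpha_1). So the algebra is type B_7, i.e. so(15).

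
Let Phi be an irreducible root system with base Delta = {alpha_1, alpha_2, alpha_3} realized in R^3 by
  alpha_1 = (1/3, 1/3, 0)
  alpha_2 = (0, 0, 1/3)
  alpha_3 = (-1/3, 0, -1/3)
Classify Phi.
type B_3

Compute the Cartan integers a_ij = 2(alpha_i, alpha_j)/(alpha_j, alpha_j); the resulting 3x3 Cartan matrix is
[[2, 0, -1], [0, 2, -1], [-1, -2, 2]].
The roots have two lengths (squared-length ratio 2:1); the short ones are alpha_{2}. The associated Dynkin diagram is a chain of 3 nodes with a double edge at one end; the terminal node there is the unique short simple root (B_3), so the type is B_3 (the algebra so(7)).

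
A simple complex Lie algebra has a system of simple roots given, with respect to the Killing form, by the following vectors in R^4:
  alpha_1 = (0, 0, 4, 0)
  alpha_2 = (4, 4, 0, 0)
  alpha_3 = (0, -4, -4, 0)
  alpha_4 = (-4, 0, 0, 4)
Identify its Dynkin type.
B4

Compute the Cartan integers a_ij = 2(alpha_i, alpha_j)/(alpha_j, alpha_j); the resulting 4x4 Cartan matrix is
[[2, 0, -1, 0], [0, 2, -1, -1], [-2, -1, 2, 0], [0, -1, 0, 2]].
The roots have two lengths (squared-length ratio 2:1); the short ones are alpha_{1}. The associated Dynkin diagram is a chain of 4 nodes with a double edge at one end; the terminal node there is the unique short simple root (B_4), so the type is B_4 (the algebra so(9)).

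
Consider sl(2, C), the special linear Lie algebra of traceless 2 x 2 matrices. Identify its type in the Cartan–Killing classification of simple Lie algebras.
A_1 (sl(2))

This is sl(2), which has dimension 2^2 - 1 = 3 and rank 2 - 1 = 1 (a Cartan subalgebra is the diagonal traceless matrices). In the classification of classical Lie algebras, the special linear algebra sl(n+1) has type A_n; here n = 1, so the Dynkin diagram is a chain of 1 nodes with single edges (A_1). Hence the type is A_1.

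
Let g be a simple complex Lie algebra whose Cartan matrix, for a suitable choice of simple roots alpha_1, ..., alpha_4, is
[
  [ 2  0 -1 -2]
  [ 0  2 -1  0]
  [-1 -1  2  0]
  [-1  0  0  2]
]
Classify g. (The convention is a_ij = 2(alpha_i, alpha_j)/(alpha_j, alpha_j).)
The matrix has rank 4 with 2's on the diagonal. Reading the off-diagonal entries as Dynkin edges (a single edge where a_ij = a_ji = -1; a double or triple edge where a_ij * a_ji = 2 or 3), the diagram is a chain of 4 nodes with a double edge at one end; the terminal node there is the unique short simple root (B_4). One simple-root ordering that puts it in standard form is (alpha_2, alpha_3, alpha_1, alpha_4). So the algebra is type B_4, i.e. so(9).

type B_4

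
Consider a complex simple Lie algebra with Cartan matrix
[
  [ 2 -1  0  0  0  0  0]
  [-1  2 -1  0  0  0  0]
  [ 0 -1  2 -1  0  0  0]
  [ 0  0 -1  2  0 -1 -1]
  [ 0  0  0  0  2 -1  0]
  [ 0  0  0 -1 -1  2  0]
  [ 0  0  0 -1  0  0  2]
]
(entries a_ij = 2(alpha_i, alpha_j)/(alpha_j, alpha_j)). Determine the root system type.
E_7

The matrix has rank 7 with 2's on the diagonal. Reading the off-diagonal entries as Dynkin edges (a single edge where a_ij = a_ji = -1; a double or triple edge where a_ij * a_ji = 2 or 3), the diagram is a chain of 6 nodes with one extra node attached to the third node from one end (E_7). One simple-root ordering that puts it in standard form is (alpha_5, alpha_7, alpha_6, alpha_4, alpha_3, alpha_2, alpha_1). So the algebra is type E_7.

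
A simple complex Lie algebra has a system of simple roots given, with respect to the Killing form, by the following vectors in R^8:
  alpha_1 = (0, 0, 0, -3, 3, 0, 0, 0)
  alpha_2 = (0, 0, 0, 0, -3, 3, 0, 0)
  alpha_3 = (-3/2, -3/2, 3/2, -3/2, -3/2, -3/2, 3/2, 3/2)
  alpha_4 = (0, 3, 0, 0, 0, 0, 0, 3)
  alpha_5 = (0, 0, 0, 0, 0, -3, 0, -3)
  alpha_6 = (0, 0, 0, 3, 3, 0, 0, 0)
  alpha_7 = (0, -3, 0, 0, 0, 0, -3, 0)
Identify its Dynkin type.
E_7

Compute the Cartan integers a_ij = 2(alpha_i, alpha_j)/(alpha_j, alpha_j); the resulting 7x7 Cartan matrix is
[[2, -1, 0, 0, 0, 0, 0], [-1, 2, 0, 0, -1, -1, 0], [0, 0, 2, 0, 0, -1, 0], [0, 0, 0, 2, -1, 0, -1], [0, -1, 0, -1, 2, 0, 0], [0, -1, -1, 0, 0, 2, 0], [0, 0, 0, -1, 0, 0, 2]].
All simple roots have the same length, so the diagram is simply laced. The associated Dynkin diagram is a chain of 6 nodes with one extra node attached to the third node from one end (E_7), so the type is E_7.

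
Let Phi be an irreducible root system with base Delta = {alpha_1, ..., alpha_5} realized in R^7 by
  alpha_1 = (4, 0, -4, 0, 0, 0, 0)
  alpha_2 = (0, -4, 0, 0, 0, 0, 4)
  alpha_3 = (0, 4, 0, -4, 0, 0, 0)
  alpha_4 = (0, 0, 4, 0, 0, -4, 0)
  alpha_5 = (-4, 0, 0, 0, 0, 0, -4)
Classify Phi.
Compute the Cartan integers a_ij = 2(alpha_i, alpha_j)/(alpha_j, alpha_j); the resulting 5x5 Cartan matrix is
[[2, 0, 0, -1, -1], [0, 2, -1, 0, -1], [0, -1, 2, 0, 0], [-1, 0, 0, 2, 0], [-1, -1, 0, 0, 2]].
All simple roots have the same length, so the diagram is simply laced. The associated Dynkin diagram is a chain of 5 nodes with single edges (A_5), so the type is A_5 (the algebra sl(6)).

type A_5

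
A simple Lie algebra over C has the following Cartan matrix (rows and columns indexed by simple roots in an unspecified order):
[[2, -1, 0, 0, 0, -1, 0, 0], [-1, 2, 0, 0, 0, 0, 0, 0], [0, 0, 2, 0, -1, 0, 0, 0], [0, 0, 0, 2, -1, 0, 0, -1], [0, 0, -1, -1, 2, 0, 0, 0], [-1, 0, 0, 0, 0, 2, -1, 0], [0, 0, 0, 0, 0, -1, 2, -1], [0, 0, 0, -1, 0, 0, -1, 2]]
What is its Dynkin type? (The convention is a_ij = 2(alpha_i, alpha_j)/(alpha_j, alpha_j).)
type A_8

The matrix has rank 8 with 2's on the diagonal. Reading the off-diagonal entries as Dynkin edges (a single edge where a_ij = a_ji = -1; a double or triple edge where a_ij * a_ji = 2 or 3), the diagram is a chain of 8 nodes with single edges (A_8). One simple-root ordering that puts it in standard form is (alpha_2, alpha_1, alpha_6, alpha_7, alpha_8, alpha_4, alpha_5, alpha_3). So the algebra is type A_8, i.e. sl(9).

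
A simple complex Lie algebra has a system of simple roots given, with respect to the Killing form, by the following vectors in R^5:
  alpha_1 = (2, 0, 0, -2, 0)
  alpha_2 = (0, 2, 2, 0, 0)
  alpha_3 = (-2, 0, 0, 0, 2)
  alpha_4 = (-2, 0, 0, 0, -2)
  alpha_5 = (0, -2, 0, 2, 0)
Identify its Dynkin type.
D_5 (so(10))

Compute the Cartan integers a_ij = 2(alpha_i, alpha_j)/(alpha_j, alpha_j); the resulting 5x5 Cartan matrix is
[[2, 0, -1, -1, -1], [0, 2, 0, 0, -1], [-1, 0, 2, 0, 0], [-1, 0, 0, 2, 0], [-1, -1, 0, 0, 2]].
All simple roots have the same length, so the diagram is simply laced. The associated Dynkin diagram is a chain of 3 nodes with a fork of two nodes at one end (D_5), so the type is D_5 (the algebra so(10)).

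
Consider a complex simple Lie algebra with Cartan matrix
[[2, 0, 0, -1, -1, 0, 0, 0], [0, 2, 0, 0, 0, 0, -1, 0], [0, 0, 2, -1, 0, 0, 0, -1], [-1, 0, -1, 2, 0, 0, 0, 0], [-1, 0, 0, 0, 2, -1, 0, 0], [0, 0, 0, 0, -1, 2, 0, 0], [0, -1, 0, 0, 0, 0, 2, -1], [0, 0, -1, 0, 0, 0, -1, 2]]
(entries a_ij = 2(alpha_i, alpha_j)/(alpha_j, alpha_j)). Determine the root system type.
A8

The matrix has rank 8 with 2's on the diagonal. Reading the off-diagonal entries as Dynkin edges (a single edge where a_ij = a_ji = -1; a double or triple edge where a_ij * a_ji = 2 or 3), the diagram is a chain of 8 nodes with single edges (A_8). One simple-root ordering that puts it in standard form is (alpha_2, alpha_7, alpha_8, alpha_3, alpha_4, alpha_1, alpha_5, alpha_6). So the algebra is type A_8, i.e. sl(9).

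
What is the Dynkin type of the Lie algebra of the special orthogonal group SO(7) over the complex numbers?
type B_3

This is so(7) with 7 odd, which has dimension 7(7-1)/2 = 21 and rank (7-1)/2 = 3. In the classification of classical Lie algebras, the orthogonal algebra so(2n+1) in an odd number of variables has type B_n; here n = 3, so the Dynkin diagram is a chain of 3 nodes with a double edge at one end; the terminal node there is the unique short simple root (B_3). Hence the type is B_3.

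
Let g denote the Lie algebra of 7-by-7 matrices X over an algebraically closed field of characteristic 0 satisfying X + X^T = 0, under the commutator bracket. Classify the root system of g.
This is so(7) with 7 odd, which has dimension 7(7-1)/2 = 21 and rank (7-1)/2 = 3. In the classification of classical Lie algebras, the orthogonal algebra so(2n+1) in an odd number of variables has type B_n; here n = 3, so the Dynkin diagram is a chain of 3 nodes with a double edge at one end; the terminal node there is the unique short simple root (B_3). Hence the type is B_3.

B3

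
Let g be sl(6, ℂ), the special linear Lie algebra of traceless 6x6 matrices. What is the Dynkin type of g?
This is sl(6), which has dimension 6^2 - 1 = 35 and rank 6 - 1 = 5 (a Cartan subalgebra is the diagonal traceless matrices). In the classification of classical Lie algebras, the special linear algebra sl(n+1) has type A_n; here n = 5, so the Dynkin diagram is a chain of 5 nodes with single edges (A_5). Hence the type is A_5.

A_5 (sl(6))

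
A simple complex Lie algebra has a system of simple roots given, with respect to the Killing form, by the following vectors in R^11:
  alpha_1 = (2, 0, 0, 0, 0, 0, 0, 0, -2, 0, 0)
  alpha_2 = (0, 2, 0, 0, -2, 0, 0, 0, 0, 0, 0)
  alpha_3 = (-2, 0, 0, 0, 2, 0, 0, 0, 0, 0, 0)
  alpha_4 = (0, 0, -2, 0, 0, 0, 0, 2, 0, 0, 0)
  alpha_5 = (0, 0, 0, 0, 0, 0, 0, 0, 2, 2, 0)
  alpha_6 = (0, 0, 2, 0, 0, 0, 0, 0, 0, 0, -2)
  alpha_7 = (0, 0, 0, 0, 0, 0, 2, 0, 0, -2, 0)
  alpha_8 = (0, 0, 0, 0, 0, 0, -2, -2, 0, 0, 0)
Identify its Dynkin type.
Compute the Cartan integers a_ij = 2(alpha_i, alpha_j)/(alpha_j, alpha_j); the resulting 8x8 Cartan matrix is
[[2, 0, -1, 0, -1, 0, 0, 0], [0, 2, -1, 0, 0, 0, 0, 0], [-1, -1, 2, 0, 0, 0, 0, 0], [0, 0, 0, 2, 0, -1, 0, -1], [-1, 0, 0, 0, 2, 0, -1, 0], [0, 0, 0, -1, 0, 2, 0, 0], [0, 0, 0, 0, -1, 0, 2, -1], [0, 0, 0, -1, 0, 0, -1, 2]].
All simple roots have the same length, so the diagram is simply laced. The associated Dynkin diagram is a chain of 8 nodes with single edges (A_8), so the type is A_8 (the algebra sl(9)).

A8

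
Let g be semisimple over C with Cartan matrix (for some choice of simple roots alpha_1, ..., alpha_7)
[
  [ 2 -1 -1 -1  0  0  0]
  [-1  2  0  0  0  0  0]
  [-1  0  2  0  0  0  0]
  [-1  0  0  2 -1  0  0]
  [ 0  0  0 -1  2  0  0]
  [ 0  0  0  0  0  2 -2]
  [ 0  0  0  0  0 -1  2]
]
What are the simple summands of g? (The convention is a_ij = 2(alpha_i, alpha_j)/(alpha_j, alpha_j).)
B_2 + D_5

The diagram associated to this matrix has two connected components: the simple roots {alpha_6, alpha_7} form a chain of 2 nodes with a double edge at one end; the terminal node there is the unique short simple root (B_2), and {alpha_1, alpha_2, alpha_3, alpha_4, alpha_5} form a chain of 3 nodes with a fork of two nodes at one end (D_5). A semisimple Lie algebra decomposes uniquely as the direct sum of simple ideals, one per connected component of its Dynkin diagram, so g ≅ B_2 ⊕ D_5 (dimension 10 + 45 = 55).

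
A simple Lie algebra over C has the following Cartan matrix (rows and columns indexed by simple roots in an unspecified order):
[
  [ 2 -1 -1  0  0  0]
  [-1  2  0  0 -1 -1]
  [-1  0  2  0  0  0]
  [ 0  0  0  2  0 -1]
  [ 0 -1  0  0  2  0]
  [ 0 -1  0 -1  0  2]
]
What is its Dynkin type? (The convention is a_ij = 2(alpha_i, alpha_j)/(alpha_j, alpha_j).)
The matrix has rank 6 with 2's on the diagonal. Reading the off-diagonal entries as Dynkin edges (a single edge where a_ij = a_ji = -1; a double or triple edge where a_ij * a_ji = 2 or 3), the diagram is a chain of 5 nodes with one extra node attached to the third node from one end (E_6). One simple-root ordering that puts it in standard form is (alpha_3, alpha_5, alpha_1, alpha_2, alpha_6, alpha_4). So the algebra is type E_6.

E_6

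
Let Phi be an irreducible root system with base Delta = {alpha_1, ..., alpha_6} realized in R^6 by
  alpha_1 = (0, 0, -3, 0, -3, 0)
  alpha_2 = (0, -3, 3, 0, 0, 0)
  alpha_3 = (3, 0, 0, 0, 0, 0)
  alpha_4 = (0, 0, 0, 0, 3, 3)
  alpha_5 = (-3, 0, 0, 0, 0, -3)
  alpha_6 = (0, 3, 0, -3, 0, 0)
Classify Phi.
Compute the Cartan integers a_ij = 2(alpha_i, alpha_j)/(alpha_j, alpha_j); the resulting 6x6 Cartan matrix is
[[2, -1, 0, -1, 0, 0], [-1, 2, 0, 0, 0, -1], [0, 0, 2, 0, -1, 0], [-1, 0, 0, 2, -1, 0], [0, 0, -2, -1, 2, 0], [0, -1, 0, 0, 0, 2]].
The roots have two lengths (squared-length ratio 2:1); the short ones are alpha_{3}. The associated Dynkin diagram is a chain of 6 nodes with a double edge at one end; the terminal node there is the unique short simple root (B_6), so the type is B_6 (the algebra so(13)).

type B_6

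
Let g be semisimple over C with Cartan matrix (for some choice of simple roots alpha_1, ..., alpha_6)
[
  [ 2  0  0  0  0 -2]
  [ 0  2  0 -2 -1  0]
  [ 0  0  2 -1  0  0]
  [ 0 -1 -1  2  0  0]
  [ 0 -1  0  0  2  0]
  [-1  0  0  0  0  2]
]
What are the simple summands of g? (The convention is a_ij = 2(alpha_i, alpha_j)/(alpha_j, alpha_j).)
The diagram associated to this matrix has two connected components: the simple roots {alpha_1, alpha_6} form a chain of 2 nodes with a double edge at one end; the terminal node there is the unique short simple root (B_2), and {alpha_2, alpha_3, alpha_4, alpha_5} form a chain of 4 nodes with a double edge between the middle two (F_4). A semisimple Lie algebra decomposes uniquely as the direct sum of simple ideals, one per connected component of its Dynkin diagram, so g ≅ B_2 ⊕ F_4 (dimension 10 + 52 = 62).

type B_2 ⊕ type F_4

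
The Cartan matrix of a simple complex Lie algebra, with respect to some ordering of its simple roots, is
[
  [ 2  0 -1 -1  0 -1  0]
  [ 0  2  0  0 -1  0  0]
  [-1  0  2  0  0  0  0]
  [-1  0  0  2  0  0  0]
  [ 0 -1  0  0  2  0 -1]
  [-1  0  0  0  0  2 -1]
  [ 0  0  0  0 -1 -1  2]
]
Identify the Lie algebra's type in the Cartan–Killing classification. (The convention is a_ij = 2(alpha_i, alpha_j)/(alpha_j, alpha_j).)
type D_7

The matrix has rank 7 with 2's on the diagonal. Reading the off-diagonal entries as Dynkin edges (a single edge where a_ij = a_ji = -1; a double or triple edge where a_ij * a_ji = 2 or 3), the diagram is a chain of 5 nodes with a fork of two nodes at one end (D_7). One simple-root ordering that puts it in standard form is (alpha_2, alpha_5, alpha_7, alpha_6, alpha_1, alpha_4, alpha_3). So the algebra is type D_7, i.e. so(14).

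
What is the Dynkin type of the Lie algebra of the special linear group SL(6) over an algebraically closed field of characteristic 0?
A_5

This is sl(6), which has dimension 6^2 - 1 = 35 and rank 6 - 1 = 5 (a Cartan subalgebra is the diagonal traceless matrices). In the classification of classical Lie algebras, the special linear algebra sl(n+1) has type A_n; here n = 5, so the Dynkin diagram is a chain of 5 nodes with single edges (A_5). Hence the type is A_5.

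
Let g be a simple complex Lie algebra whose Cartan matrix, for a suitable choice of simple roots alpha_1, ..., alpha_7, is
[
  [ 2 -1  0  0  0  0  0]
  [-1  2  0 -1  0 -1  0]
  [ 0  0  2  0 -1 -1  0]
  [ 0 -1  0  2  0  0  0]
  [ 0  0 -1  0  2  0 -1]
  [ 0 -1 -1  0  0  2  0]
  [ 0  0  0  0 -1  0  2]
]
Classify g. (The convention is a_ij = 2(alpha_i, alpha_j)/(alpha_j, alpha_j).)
type D_7

The matrix has rank 7 with 2's on the diagonal. Reading the off-diagonal entries as Dynkin edges (a single edge where a_ij = a_ji = -1; a double or triple edge where a_ij * a_ji = 2 or 3), the diagram is a chain of 5 nodes with a fork of two nodes at one end (D_7). One simple-root ordering that puts it in standard form is (alpha_7, alpha_5, alpha_3, alpha_6, alpha_2, alpha_1, alpha_4). So the algebra is type D_7, i.e. so(14).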